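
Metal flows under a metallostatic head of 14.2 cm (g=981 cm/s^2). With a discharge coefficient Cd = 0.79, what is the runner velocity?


Formula: v = Cd * sqrt(2 * g * h)  (Torricelli with discharge coefficient)
2*g*h = 2 * 981 * 14.2 = 27860.4 cm^2/s^2
sqrt(27860.4) = 166.91435 cm/s
v = 0.79 * 166.91435 = 131.8623 cm/s

Final answer: 131.8623 cm/s


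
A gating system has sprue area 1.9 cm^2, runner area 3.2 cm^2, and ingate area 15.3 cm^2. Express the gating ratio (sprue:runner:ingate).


Sprue:Runner:Ingate = 1 : 3.2/1.9 : 15.3/1.9 = 1:1.68:8.05

Final answer: 1:1.68:8.05


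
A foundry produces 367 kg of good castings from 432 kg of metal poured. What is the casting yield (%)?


Formula: Casting Yield = (W_good / W_total) * 100
Yield = (367 kg / 432 kg) * 100 = 84.9537%

Final answer: 84.9537%


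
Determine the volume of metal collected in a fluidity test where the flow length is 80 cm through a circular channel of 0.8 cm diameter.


Formula: V = pi * (d/2)^2 * L  (cylinder volume)
Radius = 0.8/2 = 0.4 cm
V = pi * 0.4^2 * 80 = 40.2124 cm^3


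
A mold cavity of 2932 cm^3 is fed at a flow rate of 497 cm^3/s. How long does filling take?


Formula: t_fill = V_mold / Q_flow
t = 2932 cm^3 / 497 cm^3/s = 5.8994 s

Answer: 5.8994 s


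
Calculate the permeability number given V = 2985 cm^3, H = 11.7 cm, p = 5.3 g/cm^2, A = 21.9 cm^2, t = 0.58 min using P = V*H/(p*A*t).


Formula: Permeability Number P = (V * H) / (p * A * t)
Numerator: V * H = 2985 * 11.7 = 34924.5
Denominator: p * A * t = 5.3 * 21.9 * 0.58 = 67.3206
P = 34924.5 / 67.3206 = 518.7788

Final answer: 518.7788


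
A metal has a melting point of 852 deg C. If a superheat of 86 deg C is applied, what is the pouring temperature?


Formula: T_pour = T_melt + Superheat
T_pour = 852 + 86 = 938 deg C


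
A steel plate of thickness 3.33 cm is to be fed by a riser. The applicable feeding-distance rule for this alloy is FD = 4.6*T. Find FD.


Formula: FD = 4.6 * T  (riser feeding-distance rule)
FD = 4.6 * 3.33 cm = 15.3180 cm


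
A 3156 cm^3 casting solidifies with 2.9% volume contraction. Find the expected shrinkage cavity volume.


Formula: V_shrink = V_casting * shrinkage_pct / 100
V_shrink = 3156 cm^3 * 2.9 / 100 = 91.5240 cm^3

Final answer: 91.5240 cm^3


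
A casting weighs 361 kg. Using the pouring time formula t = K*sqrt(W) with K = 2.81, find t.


Formula: t = K * sqrt(W)
sqrt(W) = sqrt(361) = 19.00000
t = 2.81 * 19.00000 = 53.3900 s

53.3900 s


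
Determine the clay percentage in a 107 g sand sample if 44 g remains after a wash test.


Formula: Clay% = (W_total - W_washed) / W_total * 100
Clay mass = 107 - 44 = 63 g
Clay% = 63 / 107 * 100 = 58.8785%


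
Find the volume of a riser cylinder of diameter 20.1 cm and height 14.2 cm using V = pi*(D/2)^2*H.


Formula: V = pi * (D/2)^2 * H  (cylinder volume)
Radius = D/2 = 20.1/2 = 10.05 cm
V = pi * 10.05^2 * 14.2 = 4505.7837 cm^3

Answer: 4505.7837 cm^3


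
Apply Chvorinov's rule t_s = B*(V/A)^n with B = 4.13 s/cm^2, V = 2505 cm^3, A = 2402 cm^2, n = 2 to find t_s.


Formula: t_s = B * (V/A)^n  (Chvorinov's rule, n=2)
Modulus M = V/A = 2505/2402 = 1.042881 cm
M^2 = 1.042881^2 = 1.087601 cm^2
t_s = 4.13 * 1.087601 = 4.4918 s

4.4918 s


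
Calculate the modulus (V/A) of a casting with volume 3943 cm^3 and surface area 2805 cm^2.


Formula: Casting Modulus M = V / A
M = 3943 cm^3 / 2805 cm^2 = 1.4057 cm


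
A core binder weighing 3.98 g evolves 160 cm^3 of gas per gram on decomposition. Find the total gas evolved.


Formula: V_gas = W_binder * gas_evolution_rate
V = 3.98 g * 160 cm^3/g = 636.8000 cm^3

Final answer: 636.8000 cm^3


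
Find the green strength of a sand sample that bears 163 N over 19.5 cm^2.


Formula: Compressive Strength = Force / Area
Strength = 163 N / 19.5 cm^2 = 8.3590 N/cm^2

Final answer: 8.3590 N/cm^2


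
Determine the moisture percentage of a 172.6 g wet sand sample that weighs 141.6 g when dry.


Formula: MC = (W_wet - W_dry) / W_wet * 100
Water mass = 172.6 - 141.6 = 31.0 g
MC = 31.0 / 172.6 * 100 = 17.9606%


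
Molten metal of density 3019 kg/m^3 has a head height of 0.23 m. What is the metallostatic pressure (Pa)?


Formula: P = rho * g * h
rho * g = 3019 * 9.81 = 29616.39 N/m^3
P = 29616.39 * 0.23 = 6811.7697 Pa

6811.7697 Pa


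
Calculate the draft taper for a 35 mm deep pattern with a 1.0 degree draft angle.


Formula: taper = depth * tan(draft_angle)
tan(1.0 deg) = 0.0174551
taper = 35 mm * 0.0174551 = 0.6109 mm

Final answer: 0.6109 mm


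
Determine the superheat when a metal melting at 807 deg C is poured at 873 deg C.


Formula: Superheat = T_pour - T_melt
Superheat = 873 - 807 = 66 deg C

66 deg C


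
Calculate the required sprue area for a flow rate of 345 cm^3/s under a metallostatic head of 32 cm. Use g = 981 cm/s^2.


Formula: v = sqrt(2*g*h), A = Q/v
Velocity: v = sqrt(2 * 981 * 32) = sqrt(62784) = 250.5674 cm/s
Sprue area: A = Q / v = 345 / 250.5674 = 1.3769 cm^2

Final answer: 1.3769 cm^2


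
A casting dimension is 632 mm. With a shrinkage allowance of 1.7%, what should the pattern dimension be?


Formula: L_pattern = L_casting * (1 + shrinkage_rate/100)
Shrinkage factor = 1 + 1.7/100 = 1.017
L_pattern = 632 mm * 1.017 = 642.7440 mm


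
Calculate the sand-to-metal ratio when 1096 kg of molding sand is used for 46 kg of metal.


Formula: Sand-to-Metal Ratio = W_sand / W_metal
Ratio = 1096 kg / 46 kg = 23.8261

Final answer: 23.8261


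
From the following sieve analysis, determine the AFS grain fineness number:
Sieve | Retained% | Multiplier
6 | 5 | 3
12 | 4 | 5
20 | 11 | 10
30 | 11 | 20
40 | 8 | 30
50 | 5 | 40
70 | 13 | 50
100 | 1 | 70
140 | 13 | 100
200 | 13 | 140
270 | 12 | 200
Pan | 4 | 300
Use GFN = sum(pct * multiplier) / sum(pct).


Formula: GFN = sum(pct * multiplier) / sum(pct)
sum(pct * multiplier) = 8245
sum(pct) = 100
GFN = 8245 / 100 = 82.45


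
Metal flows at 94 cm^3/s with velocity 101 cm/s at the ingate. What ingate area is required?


Formula: A_ingate = Q / v  (continuity equation)
A = 94 cm^3/s / 101 cm/s = 0.9307 cm^2


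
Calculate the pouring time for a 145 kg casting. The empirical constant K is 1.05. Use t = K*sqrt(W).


Formula: t = K * sqrt(W)
sqrt(W) = sqrt(145) = 12.04159
t = 1.05 * 12.04159 = 12.6437 s

Answer: 12.6437 s


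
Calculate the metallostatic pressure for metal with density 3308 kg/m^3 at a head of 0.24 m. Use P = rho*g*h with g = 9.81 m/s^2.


Formula: P = rho * g * h
rho * g = 3308 * 9.81 = 32451.48 N/m^3
P = 32451.48 * 0.24 = 7788.3552 Pa

7788.3552 Pa


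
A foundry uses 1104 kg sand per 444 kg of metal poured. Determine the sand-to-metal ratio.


Formula: Sand-to-Metal Ratio = W_sand / W_metal
Ratio = 1104 kg / 444 kg = 2.4865

Answer: 2.4865


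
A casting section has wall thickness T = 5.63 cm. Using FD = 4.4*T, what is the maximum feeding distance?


Formula: FD = 4.4 * T  (riser feeding-distance rule)
FD = 4.4 * 5.63 cm = 24.7720 cm


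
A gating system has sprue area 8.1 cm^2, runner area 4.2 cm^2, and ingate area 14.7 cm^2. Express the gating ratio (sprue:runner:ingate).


Sprue:Runner:Ingate = 1 : 4.2/8.1 : 14.7/8.1 = 1:0.52:1.81

1:0.52:1.81


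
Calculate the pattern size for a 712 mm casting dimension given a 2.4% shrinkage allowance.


Formula: L_pattern = L_casting * (1 + shrinkage_rate/100)
Shrinkage factor = 1 + 2.4/100 = 1.024
L_pattern = 712 mm * 1.024 = 729.0880 mm

Answer: 729.0880 mm


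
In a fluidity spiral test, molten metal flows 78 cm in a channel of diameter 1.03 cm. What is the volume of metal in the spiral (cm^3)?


Formula: V = pi * (d/2)^2 * L  (cylinder volume)
Radius = 1.03/2 = 0.515 cm
V = pi * 0.515^2 * 78 = 64.9919 cm^3


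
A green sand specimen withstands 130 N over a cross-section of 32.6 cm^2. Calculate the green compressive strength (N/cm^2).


Formula: Compressive Strength = Force / Area
Strength = 130 N / 32.6 cm^2 = 3.9877 N/cm^2

Final answer: 3.9877 N/cm^2


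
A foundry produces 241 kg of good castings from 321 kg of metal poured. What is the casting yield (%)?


Formula: Casting Yield = (W_good / W_total) * 100
Yield = (241 kg / 321 kg) * 100 = 75.0779%

75.0779%


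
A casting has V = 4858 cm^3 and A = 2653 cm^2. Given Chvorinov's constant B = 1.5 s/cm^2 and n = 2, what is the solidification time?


Formula: t_s = B * (V/A)^n  (Chvorinov's rule, n=2)
Modulus M = V/A = 4858/2653 = 1.831135 cm
M^2 = 1.831135^2 = 3.353055 cm^2
t_s = 1.5 * 3.353055 = 5.0296 s

Final answer: 5.0296 s


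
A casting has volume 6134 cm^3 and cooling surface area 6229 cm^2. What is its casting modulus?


Formula: Casting Modulus M = V / A
M = 6134 cm^3 / 6229 cm^2 = 0.9847 cm

0.9847 cm


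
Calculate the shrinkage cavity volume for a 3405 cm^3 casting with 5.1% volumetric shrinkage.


Formula: V_shrink = V_casting * shrinkage_pct / 100
V_shrink = 3405 cm^3 * 5.1 / 100 = 173.6550 cm^3


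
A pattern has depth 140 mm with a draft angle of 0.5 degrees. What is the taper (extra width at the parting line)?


Formula: taper = depth * tan(draft_angle)
tan(0.5 deg) = 0.0087269
taper = 140 mm * 0.0087269 = 1.2218 mm

Answer: 1.2218 mm


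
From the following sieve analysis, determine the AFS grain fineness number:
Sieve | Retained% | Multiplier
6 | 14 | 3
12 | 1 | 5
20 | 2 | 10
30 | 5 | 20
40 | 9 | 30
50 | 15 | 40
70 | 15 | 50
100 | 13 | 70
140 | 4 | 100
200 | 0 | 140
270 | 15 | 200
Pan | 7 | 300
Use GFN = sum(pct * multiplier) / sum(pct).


Formula: GFN = sum(pct * multiplier) / sum(pct)
sum(pct * multiplier) = 8197
sum(pct) = 100
GFN = 8197 / 100 = 81.97

Answer: 81.97


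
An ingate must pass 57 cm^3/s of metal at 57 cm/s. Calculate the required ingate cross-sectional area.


Formula: A_ingate = Q / v  (continuity equation)
A = 57 cm^3/s / 57 cm/s = 1.0000 cm^2

1.0000 cm^2


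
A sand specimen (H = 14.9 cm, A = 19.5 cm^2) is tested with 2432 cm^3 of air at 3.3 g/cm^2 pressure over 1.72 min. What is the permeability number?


Formula: Permeability Number P = (V * H) / (p * A * t)
Numerator: V * H = 2432 * 14.9 = 36236.8
Denominator: p * A * t = 3.3 * 19.5 * 1.72 = 110.682
P = 36236.8 / 110.682 = 327.3956

Final answer: 327.3956


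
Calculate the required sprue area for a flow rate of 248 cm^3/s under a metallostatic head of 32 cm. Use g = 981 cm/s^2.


Formula: v = sqrt(2*g*h), A = Q/v
Velocity: v = sqrt(2 * 981 * 32) = sqrt(62784) = 250.5674 cm/s
Sprue area: A = Q / v = 248 / 250.5674 = 0.9898 cm^2

Answer: 0.9898 cm^2


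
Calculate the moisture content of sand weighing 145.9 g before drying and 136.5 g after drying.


Formula: MC = (W_wet - W_dry) / W_wet * 100
Water mass = 145.9 - 136.5 = 9.4 g
MC = 9.4 / 145.9 * 100 = 6.4428%


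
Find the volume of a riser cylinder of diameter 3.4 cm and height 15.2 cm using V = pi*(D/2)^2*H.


Formula: V = pi * (D/2)^2 * H  (cylinder volume)
Radius = D/2 = 3.4/2 = 1.7 cm
V = pi * 1.7^2 * 15.2 = 138.0039 cm^3

138.0039 cm^3


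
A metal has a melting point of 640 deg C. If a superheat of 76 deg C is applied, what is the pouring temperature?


Formula: T_pour = T_melt + Superheat
T_pour = 640 + 76 = 716 deg C

Answer: 716 deg C


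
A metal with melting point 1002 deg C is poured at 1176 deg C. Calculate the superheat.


Formula: Superheat = T_pour - T_melt
Superheat = 1176 - 1002 = 174 deg C

174 deg C


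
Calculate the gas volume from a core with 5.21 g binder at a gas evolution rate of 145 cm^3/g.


Formula: V_gas = W_binder * gas_evolution_rate
V = 5.21 g * 145 cm^3/g = 755.4500 cm^3

Final answer: 755.4500 cm^3


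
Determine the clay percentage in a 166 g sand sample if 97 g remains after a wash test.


Formula: Clay% = (W_total - W_washed) / W_total * 100
Clay mass = 166 - 97 = 69 g
Clay% = 69 / 166 * 100 = 41.5663%

Final answer: 41.5663%


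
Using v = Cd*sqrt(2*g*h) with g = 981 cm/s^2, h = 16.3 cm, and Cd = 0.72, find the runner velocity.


Formula: v = Cd * sqrt(2 * g * h)  (Torricelli with discharge coefficient)
2*g*h = 2 * 981 * 16.3 = 31980.6 cm^2/s^2
sqrt(31980.6) = 178.83121 cm/s
v = 0.72 * 178.83121 = 128.7585 cm/s


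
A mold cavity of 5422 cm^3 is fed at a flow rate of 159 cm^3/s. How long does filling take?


Formula: t_fill = V_mold / Q_flow
t = 5422 cm^3 / 159 cm^3/s = 34.1006 s

34.1006 s


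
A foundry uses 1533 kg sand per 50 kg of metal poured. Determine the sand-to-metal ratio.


Formula: Sand-to-Metal Ratio = W_sand / W_metal
Ratio = 1533 kg / 50 kg = 30.6600

Answer: 30.6600


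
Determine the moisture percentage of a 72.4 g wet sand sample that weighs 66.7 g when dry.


Formula: MC = (W_wet - W_dry) / W_wet * 100
Water mass = 72.4 - 66.7 = 5.7 g
MC = 5.7 / 72.4 * 100 = 7.8729%

7.8729%


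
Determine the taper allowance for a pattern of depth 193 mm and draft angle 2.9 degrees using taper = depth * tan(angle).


Formula: taper = depth * tan(draft_angle)
tan(2.9 deg) = 0.0506578
taper = 193 mm * 0.0506578 = 9.7770 mm

Answer: 9.7770 mm


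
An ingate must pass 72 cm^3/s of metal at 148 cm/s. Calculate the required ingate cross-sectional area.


Formula: A_ingate = Q / v  (continuity equation)
A = 72 cm^3/s / 148 cm/s = 0.4865 cm^2

Final answer: 0.4865 cm^2


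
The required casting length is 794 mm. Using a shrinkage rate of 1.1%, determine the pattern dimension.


Formula: L_pattern = L_casting * (1 + shrinkage_rate/100)
Shrinkage factor = 1 + 1.1/100 = 1.011
L_pattern = 794 mm * 1.011 = 802.7340 mm

Final answer: 802.7340 mm


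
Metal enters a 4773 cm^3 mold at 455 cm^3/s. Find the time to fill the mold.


Formula: t_fill = V_mold / Q_flow
t = 4773 cm^3 / 455 cm^3/s = 10.4901 s

Answer: 10.4901 s


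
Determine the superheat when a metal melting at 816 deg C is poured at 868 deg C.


Formula: Superheat = T_pour - T_melt
Superheat = 868 - 816 = 52 deg C

52 deg C


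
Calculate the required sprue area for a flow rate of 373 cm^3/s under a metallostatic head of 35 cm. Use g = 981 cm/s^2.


Formula: v = sqrt(2*g*h), A = Q/v
Velocity: v = sqrt(2 * 981 * 35) = sqrt(68670) = 262.0496 cm/s
Sprue area: A = Q / v = 373 / 262.0496 = 1.4234 cm^2

Answer: 1.4234 cm^2


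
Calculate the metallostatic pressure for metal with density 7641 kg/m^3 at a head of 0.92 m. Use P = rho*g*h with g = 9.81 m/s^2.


Formula: P = rho * g * h
rho * g = 7641 * 9.81 = 74958.21 N/m^3
P = 74958.21 * 0.92 = 68961.5532 Pa

Answer: 68961.5532 Pa


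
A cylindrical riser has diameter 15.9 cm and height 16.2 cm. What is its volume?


Formula: V = pi * (D/2)^2 * H  (cylinder volume)
Radius = D/2 = 15.9/2 = 7.95 cm
V = pi * 7.95^2 * 16.2 = 3216.6155 cm^3

3216.6155 cm^3


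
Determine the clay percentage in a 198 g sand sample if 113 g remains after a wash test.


Formula: Clay% = (W_total - W_washed) / W_total * 100
Clay mass = 198 - 113 = 85 g
Clay% = 85 / 198 * 100 = 42.9293%

Answer: 42.9293%


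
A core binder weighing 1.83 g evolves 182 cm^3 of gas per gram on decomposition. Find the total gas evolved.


Formula: V_gas = W_binder * gas_evolution_rate
V = 1.83 g * 182 cm^3/g = 333.0600 cm^3

333.0600 cm^3


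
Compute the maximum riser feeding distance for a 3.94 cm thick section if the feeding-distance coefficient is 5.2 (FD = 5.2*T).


Formula: FD = 5.2 * T  (riser feeding-distance rule)
FD = 5.2 * 3.94 cm = 20.4880 cm


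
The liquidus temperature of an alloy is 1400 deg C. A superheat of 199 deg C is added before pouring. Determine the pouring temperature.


Formula: T_pour = T_melt + Superheat
T_pour = 1400 + 199 = 1599 deg C


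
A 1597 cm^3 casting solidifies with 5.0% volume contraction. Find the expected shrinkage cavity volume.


Formula: V_shrink = V_casting * shrinkage_pct / 100
V_shrink = 1597 cm^3 * 5.0 / 100 = 79.8500 cm^3


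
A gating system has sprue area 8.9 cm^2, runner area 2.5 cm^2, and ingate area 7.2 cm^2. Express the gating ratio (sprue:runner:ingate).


Sprue:Runner:Ingate = 1 : 2.5/8.9 : 7.2/8.9 = 1:0.28:0.81

Final answer: 1:0.28:0.81


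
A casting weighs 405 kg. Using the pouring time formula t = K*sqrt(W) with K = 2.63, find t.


Formula: t = K * sqrt(W)
sqrt(W) = sqrt(405) = 20.12461
t = 2.63 * 20.12461 = 52.9277 s

52.9277 s


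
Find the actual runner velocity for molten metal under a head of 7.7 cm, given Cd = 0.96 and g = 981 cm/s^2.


Formula: v = Cd * sqrt(2 * g * h)  (Torricelli with discharge coefficient)
2*g*h = 2 * 981 * 7.7 = 15107.4 cm^2/s^2
sqrt(15107.4) = 122.91216 cm/s
v = 0.96 * 122.91216 = 117.9957 cm/s


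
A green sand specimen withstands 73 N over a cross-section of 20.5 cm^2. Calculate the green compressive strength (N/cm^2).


Formula: Compressive Strength = Force / Area
Strength = 73 N / 20.5 cm^2 = 3.5610 N/cm^2

Final answer: 3.5610 N/cm^2


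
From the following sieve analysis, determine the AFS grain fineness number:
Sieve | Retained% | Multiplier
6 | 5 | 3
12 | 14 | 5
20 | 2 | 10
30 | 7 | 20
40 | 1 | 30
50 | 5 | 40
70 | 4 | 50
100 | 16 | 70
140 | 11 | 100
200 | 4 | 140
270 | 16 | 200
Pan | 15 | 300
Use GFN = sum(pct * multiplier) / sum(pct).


Formula: GFN = sum(pct * multiplier) / sum(pct)
sum(pct * multiplier) = 11155
sum(pct) = 100
GFN = 11155 / 100 = 111.55


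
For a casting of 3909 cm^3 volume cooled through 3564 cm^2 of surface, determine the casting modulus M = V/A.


Formula: Casting Modulus M = V / A
M = 3909 cm^3 / 3564 cm^2 = 1.0968 cm

Answer: 1.0968 cm


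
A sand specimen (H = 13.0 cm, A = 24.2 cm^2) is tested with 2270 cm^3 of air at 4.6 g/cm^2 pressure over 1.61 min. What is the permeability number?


Formula: Permeability Number P = (V * H) / (p * A * t)
Numerator: V * H = 2270 * 13.0 = 29510.0
Denominator: p * A * t = 4.6 * 24.2 * 1.61 = 179.2252
P = 29510.0 / 179.2252 = 164.6532

164.6532


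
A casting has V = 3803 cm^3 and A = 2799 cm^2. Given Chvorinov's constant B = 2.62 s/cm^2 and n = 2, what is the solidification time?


Formula: t_s = B * (V/A)^n  (Chvorinov's rule, n=2)
Modulus M = V/A = 3803/2799 = 1.358700 cm
M^2 = 1.358700^2 = 1.846066 cm^2
t_s = 2.62 * 1.846066 = 4.8367 s

4.8367 s


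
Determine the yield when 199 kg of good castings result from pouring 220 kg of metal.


Formula: Casting Yield = (W_good / W_total) * 100
Yield = (199 kg / 220 kg) * 100 = 90.4545%

Final answer: 90.4545%


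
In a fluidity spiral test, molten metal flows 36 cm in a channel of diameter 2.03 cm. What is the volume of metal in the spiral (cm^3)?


Formula: V = pi * (d/2)^2 * L  (cylinder volume)
Radius = 2.03/2 = 1.015 cm
V = pi * 1.015^2 * 36 = 116.5157 cm^3


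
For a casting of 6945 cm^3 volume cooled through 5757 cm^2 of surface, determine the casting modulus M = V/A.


Formula: Casting Modulus M = V / A
M = 6945 cm^3 / 5757 cm^2 = 1.2064 cm

Final answer: 1.2064 cm


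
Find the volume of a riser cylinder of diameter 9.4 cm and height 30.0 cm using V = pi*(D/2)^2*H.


Formula: V = pi * (D/2)^2 * H  (cylinder volume)
Radius = D/2 = 9.4/2 = 4.7 cm
V = pi * 4.7^2 * 30.0 = 2081.9335 cm^3

Final answer: 2081.9335 cm^3


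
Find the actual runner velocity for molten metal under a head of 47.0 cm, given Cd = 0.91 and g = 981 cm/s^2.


Formula: v = Cd * sqrt(2 * g * h)  (Torricelli with discharge coefficient)
2*g*h = 2 * 981 * 47.0 = 92214.0 cm^2/s^2
sqrt(92214.0) = 303.66758 cm/s
v = 0.91 * 303.66758 = 276.3375 cm/s

Final answer: 276.3375 cm/s


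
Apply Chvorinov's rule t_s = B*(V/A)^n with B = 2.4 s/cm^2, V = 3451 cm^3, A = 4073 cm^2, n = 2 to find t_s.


Formula: t_s = B * (V/A)^n  (Chvorinov's rule, n=2)
Modulus M = V/A = 3451/4073 = 0.847287 cm
M^2 = 0.847287^2 = 0.717895 cm^2
t_s = 2.4 * 0.717895 = 1.7229 s

Final answer: 1.7229 s


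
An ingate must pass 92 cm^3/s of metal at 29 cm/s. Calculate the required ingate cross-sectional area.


Formula: A_ingate = Q / v  (continuity equation)
A = 92 cm^3/s / 29 cm/s = 3.1724 cm^2

Answer: 3.1724 cm^2


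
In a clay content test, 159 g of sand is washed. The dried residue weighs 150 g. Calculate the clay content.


Formula: Clay% = (W_total - W_washed) / W_total * 100
Clay mass = 159 - 150 = 9 g
Clay% = 9 / 159 * 100 = 5.6604%

5.6604%


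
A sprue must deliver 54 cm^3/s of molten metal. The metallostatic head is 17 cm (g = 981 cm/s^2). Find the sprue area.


Formula: v = sqrt(2*g*h), A = Q/v
Velocity: v = sqrt(2 * 981 * 17) = sqrt(33354) = 182.6308 cm/s
Sprue area: A = Q / v = 54 / 182.6308 = 0.2957 cm^2

Answer: 0.2957 cm^2


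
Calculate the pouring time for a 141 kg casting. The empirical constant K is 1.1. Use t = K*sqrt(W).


Formula: t = K * sqrt(W)
sqrt(W) = sqrt(141) = 11.87434
t = 1.1 * 11.87434 = 13.0618 s

13.0618 s


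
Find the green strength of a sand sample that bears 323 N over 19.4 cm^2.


Formula: Compressive Strength = Force / Area
Strength = 323 N / 19.4 cm^2 = 16.6495 N/cm^2

16.6495 N/cm^2


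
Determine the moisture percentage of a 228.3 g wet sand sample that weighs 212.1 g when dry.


Formula: MC = (W_wet - W_dry) / W_wet * 100
Water mass = 228.3 - 212.1 = 16.2 g
MC = 16.2 / 228.3 * 100 = 7.0959%


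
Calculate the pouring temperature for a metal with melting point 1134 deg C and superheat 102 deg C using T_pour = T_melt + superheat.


Formula: T_pour = T_melt + Superheat
T_pour = 1134 + 102 = 1236 deg C

Final answer: 1236 deg C


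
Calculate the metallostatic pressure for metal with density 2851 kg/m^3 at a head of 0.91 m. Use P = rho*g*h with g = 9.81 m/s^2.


Formula: P = rho * g * h
rho * g = 2851 * 9.81 = 27968.31 N/m^3
P = 27968.31 * 0.91 = 25451.1621 Pa

25451.1621 Pa


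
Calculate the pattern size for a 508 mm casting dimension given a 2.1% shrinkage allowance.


Formula: L_pattern = L_casting * (1 + shrinkage_rate/100)
Shrinkage factor = 1 + 2.1/100 = 1.021
L_pattern = 508 mm * 1.021 = 518.6680 mm

Final answer: 518.6680 mm


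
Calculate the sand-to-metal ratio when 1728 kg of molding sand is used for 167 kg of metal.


Formula: Sand-to-Metal Ratio = W_sand / W_metal
Ratio = 1728 kg / 167 kg = 10.3473

Answer: 10.3473


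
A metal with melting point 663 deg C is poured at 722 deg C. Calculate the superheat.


Formula: Superheat = T_pour - T_melt
Superheat = 722 - 663 = 59 deg C


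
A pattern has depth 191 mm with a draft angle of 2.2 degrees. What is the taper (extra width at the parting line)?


Formula: taper = depth * tan(draft_angle)
tan(2.2 deg) = 0.0384161
taper = 191 mm * 0.0384161 = 7.3375 mm

Answer: 7.3375 mm


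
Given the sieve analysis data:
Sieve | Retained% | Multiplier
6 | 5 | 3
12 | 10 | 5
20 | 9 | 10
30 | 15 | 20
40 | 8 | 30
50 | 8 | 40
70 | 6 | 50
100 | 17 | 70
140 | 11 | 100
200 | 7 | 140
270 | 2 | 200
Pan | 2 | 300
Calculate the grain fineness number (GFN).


Formula: GFN = sum(pct * multiplier) / sum(pct)
sum(pct * multiplier) = 5585
sum(pct) = 100
GFN = 5585 / 100 = 55.85

Final answer: 55.85


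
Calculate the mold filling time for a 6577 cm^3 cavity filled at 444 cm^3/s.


Formula: t_fill = V_mold / Q_flow
t = 6577 cm^3 / 444 cm^3/s = 14.8131 s

Final answer: 14.8131 s


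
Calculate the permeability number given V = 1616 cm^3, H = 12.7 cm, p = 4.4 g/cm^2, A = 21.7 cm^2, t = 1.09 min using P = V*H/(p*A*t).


Formula: Permeability Number P = (V * H) / (p * A * t)
Numerator: V * H = 1616 * 12.7 = 20523.2
Denominator: p * A * t = 4.4 * 21.7 * 1.09 = 104.0732
P = 20523.2 / 104.0732 = 197.1997

Answer: 197.1997


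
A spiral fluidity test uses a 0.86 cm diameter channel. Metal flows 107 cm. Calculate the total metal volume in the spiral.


Formula: V = pi * (d/2)^2 * L  (cylinder volume)
Radius = 0.86/2 = 0.43 cm
V = pi * 0.43^2 * 107 = 62.1542 cm^3

Answer: 62.1542 cm^3


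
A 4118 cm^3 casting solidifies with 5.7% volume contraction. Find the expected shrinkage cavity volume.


Formula: V_shrink = V_casting * shrinkage_pct / 100
V_shrink = 4118 cm^3 * 5.7 / 100 = 234.7260 cm^3

234.7260 cm^3


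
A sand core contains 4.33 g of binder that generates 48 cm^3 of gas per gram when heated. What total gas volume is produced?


Formula: V_gas = W_binder * gas_evolution_rate
V = 4.33 g * 48 cm^3/g = 207.8400 cm^3

207.8400 cm^3


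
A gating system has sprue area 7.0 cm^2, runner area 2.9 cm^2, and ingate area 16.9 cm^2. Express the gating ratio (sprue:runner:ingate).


Sprue:Runner:Ingate = 1 : 2.9/7.0 : 16.9/7.0 = 1:0.41:2.41

Final answer: 1:0.41:2.41


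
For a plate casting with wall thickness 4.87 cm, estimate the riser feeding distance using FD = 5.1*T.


Formula: FD = 5.1 * T  (riser feeding-distance rule)
FD = 5.1 * 4.87 cm = 24.8370 cm

Final answer: 24.8370 cm


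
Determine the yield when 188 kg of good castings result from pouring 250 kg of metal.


Formula: Casting Yield = (W_good / W_total) * 100
Yield = (188 kg / 250 kg) * 100 = 75.2000%

Answer: 75.2000%


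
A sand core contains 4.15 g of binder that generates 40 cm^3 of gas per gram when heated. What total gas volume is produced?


Formula: V_gas = W_binder * gas_evolution_rate
V = 4.15 g * 40 cm^3/g = 166.0000 cm^3


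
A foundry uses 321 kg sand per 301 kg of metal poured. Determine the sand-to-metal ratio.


Formula: Sand-to-Metal Ratio = W_sand / W_metal
Ratio = 321 kg / 301 kg = 1.0664


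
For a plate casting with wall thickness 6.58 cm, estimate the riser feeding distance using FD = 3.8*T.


Formula: FD = 3.8 * T  (riser feeding-distance rule)
FD = 3.8 * 6.58 cm = 25.0040 cm

Answer: 25.0040 cm


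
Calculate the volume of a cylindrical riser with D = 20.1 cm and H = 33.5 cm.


Formula: V = pi * (D/2)^2 * H  (cylinder volume)
Radius = D/2 = 20.1/2 = 10.05 cm
V = pi * 10.05^2 * 33.5 = 10629.8419 cm^3

10629.8419 cm^3


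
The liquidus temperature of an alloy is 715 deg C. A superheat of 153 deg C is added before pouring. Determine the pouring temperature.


Formula: T_pour = T_melt + Superheat
T_pour = 715 + 153 = 868 deg C

Final answer: 868 deg C


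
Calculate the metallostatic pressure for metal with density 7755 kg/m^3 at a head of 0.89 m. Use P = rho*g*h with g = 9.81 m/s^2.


Formula: P = rho * g * h
rho * g = 7755 * 9.81 = 76076.55 N/m^3
P = 76076.55 * 0.89 = 67708.1295 Pa

Answer: 67708.1295 Pa


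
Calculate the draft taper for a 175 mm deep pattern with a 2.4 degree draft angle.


Formula: taper = depth * tan(draft_angle)
tan(2.4 deg) = 0.0419124
taper = 175 mm * 0.0419124 = 7.3347 mm

7.3347 mm


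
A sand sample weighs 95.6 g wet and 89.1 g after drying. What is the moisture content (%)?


Formula: MC = (W_wet - W_dry) / W_wet * 100
Water mass = 95.6 - 89.1 = 6.5 g
MC = 6.5 / 95.6 * 100 = 6.7992%

6.7992%


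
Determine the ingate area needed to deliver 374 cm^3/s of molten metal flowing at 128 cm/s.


Formula: A_ingate = Q / v  (continuity equation)
A = 374 cm^3/s / 128 cm/s = 2.9219 cm^2

Answer: 2.9219 cm^2


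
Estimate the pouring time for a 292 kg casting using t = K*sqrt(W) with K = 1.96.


Formula: t = K * sqrt(W)
sqrt(W) = sqrt(292) = 17.08801
t = 1.96 * 17.08801 = 33.4925 s

33.4925 s


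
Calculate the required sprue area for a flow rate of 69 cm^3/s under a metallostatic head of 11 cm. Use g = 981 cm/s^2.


Formula: v = sqrt(2*g*h), A = Q/v
Velocity: v = sqrt(2 * 981 * 11) = sqrt(21582) = 146.9081 cm/s
Sprue area: A = Q / v = 69 / 146.9081 = 0.4697 cm^2


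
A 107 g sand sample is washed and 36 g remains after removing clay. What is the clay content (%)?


Formula: Clay% = (W_total - W_washed) / W_total * 100
Clay mass = 107 - 36 = 71 g
Clay% = 71 / 107 * 100 = 66.3551%

Answer: 66.3551%


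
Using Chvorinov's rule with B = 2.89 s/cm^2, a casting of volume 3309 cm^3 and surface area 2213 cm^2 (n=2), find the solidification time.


Formula: t_s = B * (V/A)^n  (Chvorinov's rule, n=2)
Modulus M = V/A = 3309/2213 = 1.495255 cm
M^2 = 1.495255^2 = 2.235788 cm^2
t_s = 2.89 * 2.235788 = 6.4614 s

Answer: 6.4614 s


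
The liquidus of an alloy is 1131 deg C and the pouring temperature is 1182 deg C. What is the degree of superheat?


Formula: Superheat = T_pour - T_melt
Superheat = 1182 - 1131 = 51 deg C

51 deg C


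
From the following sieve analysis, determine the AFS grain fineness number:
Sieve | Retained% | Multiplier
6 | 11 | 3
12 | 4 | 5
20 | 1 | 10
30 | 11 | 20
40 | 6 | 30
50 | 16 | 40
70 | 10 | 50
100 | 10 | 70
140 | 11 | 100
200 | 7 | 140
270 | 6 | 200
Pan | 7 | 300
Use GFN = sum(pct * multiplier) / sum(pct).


Formula: GFN = sum(pct * multiplier) / sum(pct)
sum(pct * multiplier) = 7683
sum(pct) = 100
GFN = 7683 / 100 = 76.83

76.83


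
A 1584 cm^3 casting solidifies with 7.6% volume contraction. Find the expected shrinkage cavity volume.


Formula: V_shrink = V_casting * shrinkage_pct / 100
V_shrink = 1584 cm^3 * 7.6 / 100 = 120.3840 cm^3

Answer: 120.3840 cm^3


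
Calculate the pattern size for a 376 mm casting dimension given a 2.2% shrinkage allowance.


Formula: L_pattern = L_casting * (1 + shrinkage_rate/100)
Shrinkage factor = 1 + 2.2/100 = 1.022
L_pattern = 376 mm * 1.022 = 384.2720 mm

Final answer: 384.2720 mm


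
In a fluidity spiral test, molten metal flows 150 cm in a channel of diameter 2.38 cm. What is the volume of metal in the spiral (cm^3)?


Formula: V = pi * (d/2)^2 * L  (cylinder volume)
Radius = 2.38/2 = 1.19 cm
V = pi * 1.19^2 * 150 = 667.3214 cm^3


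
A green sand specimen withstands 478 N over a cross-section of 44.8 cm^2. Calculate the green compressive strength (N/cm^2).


Formula: Compressive Strength = Force / Area
Strength = 478 N / 44.8 cm^2 = 10.6696 N/cm^2

Answer: 10.6696 N/cm^2


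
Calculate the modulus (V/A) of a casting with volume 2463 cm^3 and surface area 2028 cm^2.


Formula: Casting Modulus M = V / A
M = 2463 cm^3 / 2028 cm^2 = 1.2145 cm

Answer: 1.2145 cm


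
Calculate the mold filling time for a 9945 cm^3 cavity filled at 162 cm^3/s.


Formula: t_fill = V_mold / Q_flow
t = 9945 cm^3 / 162 cm^3/s = 61.3889 s


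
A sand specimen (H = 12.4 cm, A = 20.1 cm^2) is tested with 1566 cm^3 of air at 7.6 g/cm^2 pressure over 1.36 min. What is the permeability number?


Formula: Permeability Number P = (V * H) / (p * A * t)
Numerator: V * H = 1566 * 12.4 = 19418.4
Denominator: p * A * t = 7.6 * 20.1 * 1.36 = 207.7536
P = 19418.4 / 207.7536 = 93.4684

Final answer: 93.4684


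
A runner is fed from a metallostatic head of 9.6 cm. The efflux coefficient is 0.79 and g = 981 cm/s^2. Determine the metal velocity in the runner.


Formula: v = Cd * sqrt(2 * g * h)  (Torricelli with discharge coefficient)
2*g*h = 2 * 981 * 9.6 = 18835.2 cm^2/s^2
sqrt(18835.2) = 137.24139 cm/s
v = 0.79 * 137.24139 = 108.4207 cm/s


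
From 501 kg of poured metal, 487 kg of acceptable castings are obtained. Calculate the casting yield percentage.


Formula: Casting Yield = (W_good / W_total) * 100
Yield = (487 kg / 501 kg) * 100 = 97.2056%

Answer: 97.2056%


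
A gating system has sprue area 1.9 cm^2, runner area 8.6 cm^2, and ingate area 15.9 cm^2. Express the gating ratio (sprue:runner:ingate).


Sprue:Runner:Ingate = 1 : 8.6/1.9 : 15.9/1.9 = 1:4.53:8.37

1:4.53:8.37


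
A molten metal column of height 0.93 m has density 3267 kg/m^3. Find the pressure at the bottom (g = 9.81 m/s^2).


Formula: P = rho * g * h
rho * g = 3267 * 9.81 = 32049.27 N/m^3
P = 32049.27 * 0.93 = 29805.8211 Pa


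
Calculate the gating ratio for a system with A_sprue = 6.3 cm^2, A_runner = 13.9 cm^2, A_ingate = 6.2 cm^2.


Sprue:Runner:Ingate = 1 : 13.9/6.3 : 6.2/6.3 = 1:2.21:0.98

Answer: 1:2.21:0.98


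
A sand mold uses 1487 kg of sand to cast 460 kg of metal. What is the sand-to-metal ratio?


Formula: Sand-to-Metal Ratio = W_sand / W_metal
Ratio = 1487 kg / 460 kg = 3.2326

Answer: 3.2326


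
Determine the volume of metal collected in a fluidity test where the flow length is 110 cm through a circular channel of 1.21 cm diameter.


Formula: V = pi * (d/2)^2 * L  (cylinder volume)
Radius = 1.21/2 = 0.605 cm
V = pi * 0.605^2 * 110 = 126.4892 cm^3

126.4892 cm^3


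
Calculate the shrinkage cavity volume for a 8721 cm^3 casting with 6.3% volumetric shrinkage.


Formula: V_shrink = V_casting * shrinkage_pct / 100
V_shrink = 8721 cm^3 * 6.3 / 100 = 549.4230 cm^3

Final answer: 549.4230 cm^3


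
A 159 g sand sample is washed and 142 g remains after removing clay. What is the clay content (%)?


Formula: Clay% = (W_total - W_washed) / W_total * 100
Clay mass = 159 - 142 = 17 g
Clay% = 17 / 159 * 100 = 10.6918%

Answer: 10.6918%


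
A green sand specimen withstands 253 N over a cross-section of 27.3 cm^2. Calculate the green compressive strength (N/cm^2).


Formula: Compressive Strength = Force / Area
Strength = 253 N / 27.3 cm^2 = 9.2674 N/cm^2

Final answer: 9.2674 N/cm^2


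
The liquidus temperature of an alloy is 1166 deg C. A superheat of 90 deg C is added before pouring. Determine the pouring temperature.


Formula: T_pour = T_melt + Superheat
T_pour = 1166 + 90 = 1256 deg C


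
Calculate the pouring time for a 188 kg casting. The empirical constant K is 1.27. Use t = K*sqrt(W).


Formula: t = K * sqrt(W)
sqrt(W) = sqrt(188) = 13.71131
t = 1.27 * 13.71131 = 17.4134 s

Final answer: 17.4134 s


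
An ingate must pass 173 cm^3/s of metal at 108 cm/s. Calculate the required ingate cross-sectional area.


Formula: A_ingate = Q / v  (continuity equation)
A = 173 cm^3/s / 108 cm/s = 1.6019 cm^2

1.6019 cm^2


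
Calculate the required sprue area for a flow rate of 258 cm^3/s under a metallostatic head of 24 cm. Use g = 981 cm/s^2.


Formula: v = sqrt(2*g*h), A = Q/v
Velocity: v = sqrt(2 * 981 * 24) = sqrt(47088) = 216.9977 cm/s
Sprue area: A = Q / v = 258 / 216.9977 = 1.1890 cm^2

Answer: 1.1890 cm^2


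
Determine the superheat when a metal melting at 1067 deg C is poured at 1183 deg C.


Formula: Superheat = T_pour - T_melt
Superheat = 1183 - 1067 = 116 deg C


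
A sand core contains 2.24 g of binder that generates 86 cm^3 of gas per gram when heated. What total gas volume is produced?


Formula: V_gas = W_binder * gas_evolution_rate
V = 2.24 g * 86 cm^3/g = 192.6400 cm^3

Final answer: 192.6400 cm^3


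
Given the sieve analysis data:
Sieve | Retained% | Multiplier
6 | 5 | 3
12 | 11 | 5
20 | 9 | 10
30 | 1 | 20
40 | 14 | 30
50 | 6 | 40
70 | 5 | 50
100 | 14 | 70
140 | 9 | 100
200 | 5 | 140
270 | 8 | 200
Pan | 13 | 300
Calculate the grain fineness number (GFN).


Formula: GFN = sum(pct * multiplier) / sum(pct)
sum(pct * multiplier) = 9170
sum(pct) = 100
GFN = 9170 / 100 = 91.70

Answer: 91.70


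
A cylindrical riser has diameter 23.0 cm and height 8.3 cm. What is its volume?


Formula: V = pi * (D/2)^2 * H  (cylinder volume)
Radius = D/2 = 23.0/2 = 11.5 cm
V = pi * 11.5^2 * 8.3 = 3448.4477 cm^3

3448.4477 cm^3


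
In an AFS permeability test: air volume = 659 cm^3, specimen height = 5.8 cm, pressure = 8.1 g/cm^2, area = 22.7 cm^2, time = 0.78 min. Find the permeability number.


Formula: Permeability Number P = (V * H) / (p * A * t)
Numerator: V * H = 659 * 5.8 = 3822.2
Denominator: p * A * t = 8.1 * 22.7 * 0.78 = 143.4186
P = 3822.2 / 143.4186 = 26.6507

Final answer: 26.6507


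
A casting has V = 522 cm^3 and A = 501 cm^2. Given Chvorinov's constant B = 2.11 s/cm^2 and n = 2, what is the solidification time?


Formula: t_s = B * (V/A)^n  (Chvorinov's rule, n=2)
Modulus M = V/A = 522/501 = 1.041916 cm
M^2 = 1.041916^2 = 1.085589 cm^2
t_s = 2.11 * 1.085589 = 2.2906 s

2.2906 s


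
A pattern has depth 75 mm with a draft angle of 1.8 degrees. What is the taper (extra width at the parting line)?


Formula: taper = depth * tan(draft_angle)
tan(1.8 deg) = 0.0314263
taper = 75 mm * 0.0314263 = 2.3570 mm

Final answer: 2.3570 mm


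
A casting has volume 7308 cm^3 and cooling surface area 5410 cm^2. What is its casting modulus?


Formula: Casting Modulus M = V / A
M = 7308 cm^3 / 5410 cm^2 = 1.3508 cm

Final answer: 1.3508 cm


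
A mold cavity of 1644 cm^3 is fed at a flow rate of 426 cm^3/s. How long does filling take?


Formula: t_fill = V_mold / Q_flow
t = 1644 cm^3 / 426 cm^3/s = 3.8592 s

3.8592 s


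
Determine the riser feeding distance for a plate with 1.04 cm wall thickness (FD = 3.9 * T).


Formula: FD = 3.9 * T  (riser feeding-distance rule)
FD = 3.9 * 1.04 cm = 4.0560 cm


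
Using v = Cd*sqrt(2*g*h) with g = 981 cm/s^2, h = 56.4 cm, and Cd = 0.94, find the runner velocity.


Formula: v = Cd * sqrt(2 * g * h)  (Torricelli with discharge coefficient)
2*g*h = 2 * 981 * 56.4 = 110656.8 cm^2/s^2
sqrt(110656.8) = 332.65117 cm/s
v = 0.94 * 332.65117 = 312.6921 cm/s

Answer: 312.6921 cm/s


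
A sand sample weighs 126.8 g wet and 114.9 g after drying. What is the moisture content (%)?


Formula: MC = (W_wet - W_dry) / W_wet * 100
Water mass = 126.8 - 114.9 = 11.9 g
MC = 11.9 / 126.8 * 100 = 9.3849%

Final answer: 9.3849%


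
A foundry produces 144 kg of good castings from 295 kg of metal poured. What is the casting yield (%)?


Formula: Casting Yield = (W_good / W_total) * 100
Yield = (144 kg / 295 kg) * 100 = 48.8136%


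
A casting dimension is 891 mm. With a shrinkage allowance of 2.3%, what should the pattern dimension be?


Formula: L_pattern = L_casting * (1 + shrinkage_rate/100)
Shrinkage factor = 1 + 2.3/100 = 1.023
L_pattern = 891 mm * 1.023 = 911.4930 mm

Answer: 911.4930 mm


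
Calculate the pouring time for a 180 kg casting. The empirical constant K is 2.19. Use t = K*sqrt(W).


Formula: t = K * sqrt(W)
sqrt(W) = sqrt(180) = 13.41641
t = 2.19 * 13.41641 = 29.3819 s

29.3819 s


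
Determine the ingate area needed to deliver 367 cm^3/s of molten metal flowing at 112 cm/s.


Formula: A_ingate = Q / v  (continuity equation)
A = 367 cm^3/s / 112 cm/s = 3.2768 cm^2

Final answer: 3.2768 cm^2


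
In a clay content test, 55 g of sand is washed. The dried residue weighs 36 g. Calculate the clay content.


Formula: Clay% = (W_total - W_washed) / W_total * 100
Clay mass = 55 - 36 = 19 g
Clay% = 19 / 55 * 100 = 34.5455%

34.5455%


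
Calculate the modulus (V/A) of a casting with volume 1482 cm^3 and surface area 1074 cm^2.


Formula: Casting Modulus M = V / A
M = 1482 cm^3 / 1074 cm^2 = 1.3799 cm

Final answer: 1.3799 cm


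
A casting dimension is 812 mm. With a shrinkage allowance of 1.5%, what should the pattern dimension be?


Formula: L_pattern = L_casting * (1 + shrinkage_rate/100)
Shrinkage factor = 1 + 1.5/100 = 1.015
L_pattern = 812 mm * 1.015 = 824.1800 mm

Answer: 824.1800 mm


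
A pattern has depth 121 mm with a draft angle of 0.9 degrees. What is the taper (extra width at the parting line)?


Formula: taper = depth * tan(draft_angle)
tan(0.9 deg) = 0.0157093
taper = 121 mm * 0.0157093 = 1.9008 mm

Final answer: 1.9008 mm


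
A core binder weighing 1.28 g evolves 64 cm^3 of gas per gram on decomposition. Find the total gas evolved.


Formula: V_gas = W_binder * gas_evolution_rate
V = 1.28 g * 64 cm^3/g = 81.9200 cm^3


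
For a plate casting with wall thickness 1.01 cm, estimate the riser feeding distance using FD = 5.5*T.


Formula: FD = 5.5 * T  (riser feeding-distance rule)
FD = 5.5 * 1.01 cm = 5.5550 cm

Answer: 5.5550 cm


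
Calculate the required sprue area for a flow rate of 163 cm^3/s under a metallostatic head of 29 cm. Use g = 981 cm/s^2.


Formula: v = sqrt(2*g*h), A = Q/v
Velocity: v = sqrt(2 * 981 * 29) = sqrt(56898) = 238.5330 cm/s
Sprue area: A = Q / v = 163 / 238.5330 = 0.6833 cm^2

0.6833 cm^2


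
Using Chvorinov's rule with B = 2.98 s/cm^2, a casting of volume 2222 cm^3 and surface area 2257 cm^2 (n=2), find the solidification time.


Formula: t_s = B * (V/A)^n  (Chvorinov's rule, n=2)
Modulus M = V/A = 2222/2257 = 0.984493 cm
M^2 = 0.984493^2 = 0.969226 cm^2
t_s = 2.98 * 0.969226 = 2.8883 s

Final answer: 2.8883 s
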